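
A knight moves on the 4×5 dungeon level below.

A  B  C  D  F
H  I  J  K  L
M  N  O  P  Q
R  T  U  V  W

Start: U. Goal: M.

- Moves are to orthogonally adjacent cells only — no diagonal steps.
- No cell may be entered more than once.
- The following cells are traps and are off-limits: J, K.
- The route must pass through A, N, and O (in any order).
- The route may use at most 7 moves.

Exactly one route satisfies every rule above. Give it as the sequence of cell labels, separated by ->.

Any route must reach A, N, and O and still end at M within 7 moves, so the order of the required stops is forced.
Route from U: up 1 to O, left 1 to N, up 2 to B, left 1 to A, down 2 to M — 7 moves in all.
Check: all required cells visited; 7 ≤ 7 moves.

U -> O -> N -> I -> B -> A -> H -> M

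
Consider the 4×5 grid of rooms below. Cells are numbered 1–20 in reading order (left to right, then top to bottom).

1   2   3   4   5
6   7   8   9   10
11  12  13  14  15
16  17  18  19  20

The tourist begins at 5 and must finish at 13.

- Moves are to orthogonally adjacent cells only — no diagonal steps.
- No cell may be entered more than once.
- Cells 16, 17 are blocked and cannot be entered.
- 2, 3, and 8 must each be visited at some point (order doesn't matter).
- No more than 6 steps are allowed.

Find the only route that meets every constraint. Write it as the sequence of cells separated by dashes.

5 - 4 - 3 - 2 - 7 - 8 - 13

The budget equals the shortest possible length, so every move has to be on a shortest route through the required cells.
Route from 5: left 3 to 2, down 1 to 7, right 1 to 8, down 1 to 13 — 6 moves in all.
Check: all required cells visited; 6 ≤ 6 moves.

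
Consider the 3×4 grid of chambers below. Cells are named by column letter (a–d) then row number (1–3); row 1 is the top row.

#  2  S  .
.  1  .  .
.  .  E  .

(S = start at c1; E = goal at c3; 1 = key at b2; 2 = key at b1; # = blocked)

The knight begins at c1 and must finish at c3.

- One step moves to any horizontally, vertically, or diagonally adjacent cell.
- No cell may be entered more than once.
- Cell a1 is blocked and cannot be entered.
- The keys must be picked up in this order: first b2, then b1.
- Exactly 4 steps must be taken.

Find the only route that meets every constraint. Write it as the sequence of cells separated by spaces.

The waypoints must appear in the order b2, b1, with no cell reused.
Route from c1: down-left to b2, up to b1, down-right to c2, down to c3 — 4 moves in all.
Check: order respected (1 at step 1, 2 at step 2); 4 moves as required.

c1 b2 b1 c2 c3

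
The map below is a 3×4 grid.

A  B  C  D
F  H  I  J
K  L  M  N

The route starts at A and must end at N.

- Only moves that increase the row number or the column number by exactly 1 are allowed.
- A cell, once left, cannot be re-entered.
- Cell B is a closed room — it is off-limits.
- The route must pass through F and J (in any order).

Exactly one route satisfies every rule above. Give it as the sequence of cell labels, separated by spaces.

Moves only go right or down, so the column and row indices never decrease.
Route from A: down 1 to F, right 3 to J, down 1 to N — 5 moves in all.
Check: all required cells visited.

A F H I J N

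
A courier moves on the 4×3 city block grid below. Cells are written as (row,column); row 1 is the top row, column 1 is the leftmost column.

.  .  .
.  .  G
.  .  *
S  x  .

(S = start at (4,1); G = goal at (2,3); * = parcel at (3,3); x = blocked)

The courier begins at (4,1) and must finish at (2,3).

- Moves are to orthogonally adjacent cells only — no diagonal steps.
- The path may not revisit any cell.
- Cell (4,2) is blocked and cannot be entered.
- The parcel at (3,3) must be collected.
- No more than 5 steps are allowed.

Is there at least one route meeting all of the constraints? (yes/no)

yes

One route that works: (4,1) → (3,1) → (3,2) → (3,3) → (2,3).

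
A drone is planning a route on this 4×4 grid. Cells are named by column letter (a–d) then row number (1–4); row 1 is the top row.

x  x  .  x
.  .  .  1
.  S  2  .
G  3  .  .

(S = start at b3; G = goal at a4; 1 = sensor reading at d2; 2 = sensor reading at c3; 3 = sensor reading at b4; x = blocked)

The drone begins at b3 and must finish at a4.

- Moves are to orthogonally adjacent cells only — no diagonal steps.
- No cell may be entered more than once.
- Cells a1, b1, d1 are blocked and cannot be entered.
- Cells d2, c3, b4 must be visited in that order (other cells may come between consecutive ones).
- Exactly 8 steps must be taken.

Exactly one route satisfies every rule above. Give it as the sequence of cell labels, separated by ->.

The waypoints must appear in the order d2, c3, b4, with no cell reused.
Route from b3: up 1 to b2, right 2 to d2, down 1 to d3, left 1 to c3, down 1 to c4, left 2 to a4 — 8 moves in all.
Check: order respected (1 at step 3, 2 at step 5, 3 at step 7); 8 moves as required.

b3 -> b2 -> c2 -> d2 -> d3 -> c3 -> c4 -> b4 -> a4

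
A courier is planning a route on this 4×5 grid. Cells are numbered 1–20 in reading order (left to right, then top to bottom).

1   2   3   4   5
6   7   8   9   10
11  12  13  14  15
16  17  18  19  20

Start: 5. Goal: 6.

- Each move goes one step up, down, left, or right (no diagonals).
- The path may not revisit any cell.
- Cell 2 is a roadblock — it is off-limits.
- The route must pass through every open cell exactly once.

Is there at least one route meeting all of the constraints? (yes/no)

Cell 1 has only one open neighbour but is neither the start nor the goal, so a Hamiltonian route would have to both enter and leave it through the same neighbour — impossible without revisiting.

no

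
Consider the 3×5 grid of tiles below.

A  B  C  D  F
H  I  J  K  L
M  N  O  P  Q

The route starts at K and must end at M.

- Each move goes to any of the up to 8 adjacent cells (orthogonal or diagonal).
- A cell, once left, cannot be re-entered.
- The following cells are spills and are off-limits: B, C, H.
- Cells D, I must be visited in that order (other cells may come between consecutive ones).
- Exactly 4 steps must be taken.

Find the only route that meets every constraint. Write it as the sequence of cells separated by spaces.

The waypoints must appear in the order D, I, with no cell reused.
Route from K: up 1 to D, down-left 1 to J, left 1 to I, down-left 1 to M — 4 moves in all.
Check: order respected (D at step 1, I at step 3); 4 moves as required.

K D J I M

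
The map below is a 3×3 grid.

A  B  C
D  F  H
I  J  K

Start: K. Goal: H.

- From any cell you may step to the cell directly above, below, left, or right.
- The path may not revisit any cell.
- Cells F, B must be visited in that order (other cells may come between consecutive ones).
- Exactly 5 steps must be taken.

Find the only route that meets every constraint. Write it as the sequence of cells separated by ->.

The waypoints must appear in the order F, B, with no cell reused.
Route from K: left to J, 2× up (reaching B), right to C, down to H — 5 moves in all.
Check: order respected (F at step 2, B at step 3); 5 moves as required.

K -> J -> F -> B -> C -> H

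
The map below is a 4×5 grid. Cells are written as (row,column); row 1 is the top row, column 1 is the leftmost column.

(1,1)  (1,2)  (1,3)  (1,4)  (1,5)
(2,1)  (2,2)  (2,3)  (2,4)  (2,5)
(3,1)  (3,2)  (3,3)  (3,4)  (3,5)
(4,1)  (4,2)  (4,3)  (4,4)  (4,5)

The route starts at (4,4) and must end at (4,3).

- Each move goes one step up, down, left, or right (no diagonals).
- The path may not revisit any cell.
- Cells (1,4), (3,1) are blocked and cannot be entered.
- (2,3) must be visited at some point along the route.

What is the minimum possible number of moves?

5

Any route passes through (2,3) somewhere between (4,4) and (4,3). Summing Manhattan distances along the two legs ((4,4) → (2,3) → (4,3)) gives a lower bound of 3 + 2 = 5 moves.
A route of 5 moves achieves this: (4,4) → (3,4) → (2,4) → (2,3) → (3,3) → (4,3).
Since 5 matches the lower bound, it is optimal.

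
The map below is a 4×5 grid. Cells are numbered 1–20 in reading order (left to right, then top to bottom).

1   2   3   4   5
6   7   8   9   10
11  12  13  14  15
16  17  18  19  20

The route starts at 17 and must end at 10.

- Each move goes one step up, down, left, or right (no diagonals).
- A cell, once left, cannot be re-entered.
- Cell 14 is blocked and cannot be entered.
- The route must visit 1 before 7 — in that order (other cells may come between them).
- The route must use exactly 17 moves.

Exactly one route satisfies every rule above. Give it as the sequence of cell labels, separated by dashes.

The waypoints must appear in the order 1, 7, with no cell reused.
Route from 17: left to 16, 3× up (reaching 1), 3× right (reaching 4), down to 9, 2× left (reaching 7), down to 12, right to 13, down to 18, 2× right (reaching 20), 2× up (reaching 10) — 17 moves in all.
Check: order respected (1 at step 4, 7 at step 10); 17 moves as required.

17 - 16 - 11 - 6 - 1 - 2 - 3 - 4 - 9 - 8 - 7 - 12 - 13 - 18 - 19 - 20 - 15 - 10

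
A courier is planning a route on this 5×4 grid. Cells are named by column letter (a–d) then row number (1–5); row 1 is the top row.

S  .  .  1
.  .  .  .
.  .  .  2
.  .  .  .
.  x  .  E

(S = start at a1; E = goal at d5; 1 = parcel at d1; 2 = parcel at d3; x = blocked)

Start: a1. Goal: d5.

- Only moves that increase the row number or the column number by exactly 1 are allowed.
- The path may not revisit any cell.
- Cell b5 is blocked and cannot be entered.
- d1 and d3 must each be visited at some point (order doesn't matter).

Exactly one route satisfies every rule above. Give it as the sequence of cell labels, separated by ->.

a1 -> b1 -> c1 -> d1 -> d2 -> d3 -> d4 -> d5

Moves only go right or down, so the column and row indices never decrease.
Route from a1: right 3 to d1, down 4 to d5 — 7 moves in all.
Check: all required cells visited.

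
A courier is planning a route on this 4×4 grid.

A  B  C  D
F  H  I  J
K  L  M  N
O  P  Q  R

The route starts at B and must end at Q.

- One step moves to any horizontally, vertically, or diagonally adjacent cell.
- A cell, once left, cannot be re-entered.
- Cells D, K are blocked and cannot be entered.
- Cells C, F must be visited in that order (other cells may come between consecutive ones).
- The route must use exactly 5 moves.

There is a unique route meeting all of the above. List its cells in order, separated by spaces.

B C H F L Q

The waypoints must appear in the order C, F, with no cell reused.
Route from B: right 1 to C, down-left 1 to H, left 1 to F, down-right 2 to Q — 5 moves in all.
Check: order respected (C at step 1, F at step 3); 5 moves as required.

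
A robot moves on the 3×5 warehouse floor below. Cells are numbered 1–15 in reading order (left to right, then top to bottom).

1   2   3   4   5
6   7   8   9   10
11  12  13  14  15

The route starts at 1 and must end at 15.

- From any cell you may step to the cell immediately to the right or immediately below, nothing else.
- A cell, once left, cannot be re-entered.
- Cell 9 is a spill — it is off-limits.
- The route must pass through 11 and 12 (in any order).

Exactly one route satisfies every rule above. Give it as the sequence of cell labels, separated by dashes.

1 - 6 - 11 - 12 - 13 - 14 - 15

Moves only go right or down, so the column and row indices never decrease.
Route from 1: 2× down (reaching 11), 4× right (reaching 15) — 6 moves in all.
Check: all required cells visited.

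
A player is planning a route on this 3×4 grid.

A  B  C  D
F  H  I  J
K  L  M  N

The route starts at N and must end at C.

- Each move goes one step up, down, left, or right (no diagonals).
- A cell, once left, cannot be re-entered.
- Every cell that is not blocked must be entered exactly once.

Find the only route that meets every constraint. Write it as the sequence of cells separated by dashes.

Need to visit all 12 open cells exactly once, starting at N and ending at C.
Route from N: left 3 to K, up 2 to A, right 1 to B, down 1 to H, right 2 to J, up 1 to D, left 1 to C — 11 moves in all.
Check: all 12 open cells covered.

N - M - L - K - F - A - B - H - I - J - D - C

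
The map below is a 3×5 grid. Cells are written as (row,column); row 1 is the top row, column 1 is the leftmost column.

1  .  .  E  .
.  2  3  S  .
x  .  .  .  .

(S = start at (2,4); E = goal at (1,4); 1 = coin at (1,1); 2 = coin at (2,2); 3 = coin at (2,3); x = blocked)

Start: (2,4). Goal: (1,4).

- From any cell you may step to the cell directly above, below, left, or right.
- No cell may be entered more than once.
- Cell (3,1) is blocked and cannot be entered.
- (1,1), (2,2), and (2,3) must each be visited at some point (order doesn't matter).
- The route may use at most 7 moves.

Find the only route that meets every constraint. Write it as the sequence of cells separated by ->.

The budget equals the shortest possible length, so every move has to be on a shortest route through the required cells.
Route from (2,4): 3× left (reaching (2,1)), up to (1,1), 3× right (reaching (1,4)) — 7 moves in all.
Check: all required cells visited; 7 ≤ 7 moves.

(2,4) -> (2,3) -> (2,2) -> (2,1) -> (1,1) -> (1,2) -> (1,3) -> (1,4)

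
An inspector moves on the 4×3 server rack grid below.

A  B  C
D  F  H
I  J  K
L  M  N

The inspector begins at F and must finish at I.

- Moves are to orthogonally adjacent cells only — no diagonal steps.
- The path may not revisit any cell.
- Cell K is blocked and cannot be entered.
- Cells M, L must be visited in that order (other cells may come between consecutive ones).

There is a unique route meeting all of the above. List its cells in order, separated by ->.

F -> J -> M -> L -> I

The waypoints must appear in the order M, L, with no cell reused.
Route from F: 2× down (reaching M), left to L, up to I — 4 moves in all.
Check: order respected (M at step 2, L at step 3).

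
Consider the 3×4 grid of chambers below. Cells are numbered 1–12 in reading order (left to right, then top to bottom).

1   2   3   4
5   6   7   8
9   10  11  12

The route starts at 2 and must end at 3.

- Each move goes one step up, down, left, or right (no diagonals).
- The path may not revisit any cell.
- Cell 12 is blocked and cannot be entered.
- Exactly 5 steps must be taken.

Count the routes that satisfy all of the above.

Need simple routes of exactly 5 moves from 2 to 3 (Manhattan distance 1, so 2 moves are spent on a detour and 2 undoing it).
Enumerating: 2 6 10 11 7 3 | 2 6 7 8 4 3 | 2 1 5 6 7 3.
That gives 3 routes.

3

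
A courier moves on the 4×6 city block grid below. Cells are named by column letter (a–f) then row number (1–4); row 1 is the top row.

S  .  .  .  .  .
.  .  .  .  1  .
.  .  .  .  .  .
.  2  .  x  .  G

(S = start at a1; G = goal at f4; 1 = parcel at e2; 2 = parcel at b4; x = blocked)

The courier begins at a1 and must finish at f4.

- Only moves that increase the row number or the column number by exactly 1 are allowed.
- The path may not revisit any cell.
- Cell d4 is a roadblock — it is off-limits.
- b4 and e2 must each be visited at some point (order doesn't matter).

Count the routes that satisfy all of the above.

0

A right/down-only route from a1 to f4 makes exactly 3 down-moves and 5 right-moves in some order.
With no other constraints that would be C(8,3) = 56 routes.
b4 is below but to the left of e2: going e2 → b4 would need a leftward move and b4 → e2 an upward move, so no right/down-only route can visit both required cells.
No route satisfies every constraint, so the count is 0.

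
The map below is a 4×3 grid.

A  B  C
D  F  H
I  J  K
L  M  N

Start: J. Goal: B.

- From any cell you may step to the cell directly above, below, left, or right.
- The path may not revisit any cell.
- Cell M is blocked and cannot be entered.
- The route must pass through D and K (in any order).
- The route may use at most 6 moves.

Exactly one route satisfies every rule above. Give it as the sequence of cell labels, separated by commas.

J, K, H, F, D, A, B

The 6-move cap with required stops at D, K leaves no slack for detours.
Route from J: right 1 to K, up 1 to H, left 2 to D, up 1 to A, right 1 to B — 6 moves in all.
Check: all required cells visited; 6 ≤ 6 moves.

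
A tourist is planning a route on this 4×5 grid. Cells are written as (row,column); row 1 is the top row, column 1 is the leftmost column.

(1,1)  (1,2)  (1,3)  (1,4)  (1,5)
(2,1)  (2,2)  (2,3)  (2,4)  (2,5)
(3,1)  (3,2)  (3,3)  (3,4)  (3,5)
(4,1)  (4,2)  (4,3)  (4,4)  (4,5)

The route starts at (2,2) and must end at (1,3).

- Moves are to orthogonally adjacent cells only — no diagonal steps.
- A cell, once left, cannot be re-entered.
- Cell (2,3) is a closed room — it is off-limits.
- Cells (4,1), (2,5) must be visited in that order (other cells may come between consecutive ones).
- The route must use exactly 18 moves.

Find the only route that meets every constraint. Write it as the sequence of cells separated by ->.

(2,2) -> (1,2) -> (1,1) -> (2,1) -> (3,1) -> (4,1) -> (4,2) -> (3,2) -> (3,3) -> (4,3) -> (4,4) -> (4,5) -> (3,5) -> (3,4) -> (2,4) -> (2,5) -> (1,5) -> (1,4) -> (1,3)

The waypoints must appear in the order (4,1), (2,5), with no cell reused.
Route from (2,2): up 1 to (1,2), left 1 to (1,1), down 3 to (4,1), right 1 to (4,2), up 1 to (3,2), right 1 to (3,3), down 1 to (4,3), right 2 to (4,5), up 1 to (3,5), left 1 to (3,4), up 1 to (2,4), right 1 to (2,5), up 1 to (1,5), left 2 to (1,3) — 18 moves in all.
Check: order respected ((4,1) at step 5, (2,5) at step 15); 18 moves as required.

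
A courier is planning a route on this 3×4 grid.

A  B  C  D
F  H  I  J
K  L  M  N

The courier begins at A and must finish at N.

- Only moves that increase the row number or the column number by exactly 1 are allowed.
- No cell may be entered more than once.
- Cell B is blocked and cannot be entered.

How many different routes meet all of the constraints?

4

A right/down-only route from A to N makes exactly 2 down-moves and 3 right-moves in some order.
With no other constraints that would be C(5,2) = 10 routes.
Subtract routes through each blocked cell (inclusion–exclusion for overlaps): − through B: 6 → 4.
That gives 4 routes.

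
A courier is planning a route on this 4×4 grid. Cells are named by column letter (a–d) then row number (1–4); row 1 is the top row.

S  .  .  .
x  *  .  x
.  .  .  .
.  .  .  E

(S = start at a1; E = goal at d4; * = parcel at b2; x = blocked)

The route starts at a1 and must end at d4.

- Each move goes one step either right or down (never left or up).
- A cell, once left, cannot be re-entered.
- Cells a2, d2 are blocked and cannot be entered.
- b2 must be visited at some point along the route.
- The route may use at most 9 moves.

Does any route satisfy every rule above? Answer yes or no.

One route that works: a1 → b1 → b2 → b3 → b4 → c4 → d4.

yes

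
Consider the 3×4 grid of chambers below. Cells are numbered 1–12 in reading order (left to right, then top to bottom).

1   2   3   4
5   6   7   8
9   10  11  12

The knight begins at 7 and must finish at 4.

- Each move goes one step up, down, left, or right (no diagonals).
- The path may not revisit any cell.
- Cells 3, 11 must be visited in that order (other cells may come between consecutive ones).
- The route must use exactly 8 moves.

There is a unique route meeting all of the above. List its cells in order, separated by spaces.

The waypoints must appear in the order 3, 11, with no cell reused.
Route from 7: up 1 to 3, left 1 to 2, down 2 to 10, right 2 to 12, up 2 to 4 — 8 moves in all.
Check: order respected (3 at step 1, 11 at step 5); 8 moves as required.

7 3 2 6 10 11 12 8 4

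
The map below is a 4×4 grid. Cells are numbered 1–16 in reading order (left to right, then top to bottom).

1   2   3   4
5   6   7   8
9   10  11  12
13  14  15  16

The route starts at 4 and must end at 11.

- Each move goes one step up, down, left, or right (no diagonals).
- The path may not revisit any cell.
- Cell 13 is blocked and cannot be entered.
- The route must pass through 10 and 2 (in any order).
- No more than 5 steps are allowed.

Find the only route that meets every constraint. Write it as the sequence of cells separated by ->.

Any route must reach 10 and 2 and still end at 11 within 5 moves, so the order of the required stops is forced.
Route from 4: 2× left (reaching 2), 2× down (reaching 10), right to 11 — 5 moves in all.
Check: all required cells visited; 5 ≤ 5 moves.

4 -> 3 -> 2 -> 6 -> 10 -> 11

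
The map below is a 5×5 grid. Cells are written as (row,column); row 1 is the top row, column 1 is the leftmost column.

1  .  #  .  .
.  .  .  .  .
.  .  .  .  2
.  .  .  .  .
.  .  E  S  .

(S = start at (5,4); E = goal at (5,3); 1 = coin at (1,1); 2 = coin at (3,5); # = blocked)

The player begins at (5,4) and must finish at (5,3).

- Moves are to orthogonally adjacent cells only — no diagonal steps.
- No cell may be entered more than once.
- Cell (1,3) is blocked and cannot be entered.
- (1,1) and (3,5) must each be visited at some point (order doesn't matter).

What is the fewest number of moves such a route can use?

Any route passes through (1,1) and (3,5) in some order between (5,4) and (5,3). Summing Manhattan distances along each leg and taking the cheapest ordering ((5,4) → (3,5) → (1,1) → (5,3)) gives a lower bound of 3 + 6 + 6 = 15 moves.
A route of 15 moves achieves this: (5,4) → (4,4) → (3,4) → (3,5) → (2,5) → (2,4) → (2,3) → (2,2) → (1,2) → (1,1) → (2,1) → (3,1) → (4,1) → (5,1) → (5,2) → (5,3).
Since 15 matches the lower bound, it is optimal.

15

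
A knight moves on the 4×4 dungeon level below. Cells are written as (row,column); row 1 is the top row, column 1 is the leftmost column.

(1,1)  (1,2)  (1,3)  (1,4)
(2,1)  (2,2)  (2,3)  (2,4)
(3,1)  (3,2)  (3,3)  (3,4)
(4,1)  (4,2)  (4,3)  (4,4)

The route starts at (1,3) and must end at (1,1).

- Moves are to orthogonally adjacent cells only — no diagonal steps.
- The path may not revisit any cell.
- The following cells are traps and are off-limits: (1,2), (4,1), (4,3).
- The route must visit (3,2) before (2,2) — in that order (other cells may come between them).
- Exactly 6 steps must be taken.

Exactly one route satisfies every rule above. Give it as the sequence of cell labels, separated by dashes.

(1,3) - (2,3) - (3,3) - (3,2) - (2,2) - (2,1) - (1,1)

The waypoints must appear in the order (3,2), (2,2), with no cell reused.
Route from (1,3): 2× down (reaching (3,3)), left to (3,2), up to (2,2), left to (2,1), up to (1,1) — 6 moves in all.
Check: order respected ((3,2) at step 3, (2,2) at step 4); 6 moves as required.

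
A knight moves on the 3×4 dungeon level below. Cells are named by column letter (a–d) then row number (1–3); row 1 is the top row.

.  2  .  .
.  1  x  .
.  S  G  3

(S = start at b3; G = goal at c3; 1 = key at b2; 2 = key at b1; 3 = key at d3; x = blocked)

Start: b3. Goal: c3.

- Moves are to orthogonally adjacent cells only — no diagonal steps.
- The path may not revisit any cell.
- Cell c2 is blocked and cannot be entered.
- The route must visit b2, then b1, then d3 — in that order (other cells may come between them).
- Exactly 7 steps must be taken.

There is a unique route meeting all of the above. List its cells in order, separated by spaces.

The waypoints must appear in the order b2, b1, d3, with no cell reused.
Route from b3: up 2 to b1, right 2 to d1, down 2 to d3, left 1 to c3 — 7 moves in all.
Check: order respected (1 at step 1, 2 at step 2, 3 at step 6); 7 moves as required.

b3 b2 b1 c1 d1 d2 d3 c3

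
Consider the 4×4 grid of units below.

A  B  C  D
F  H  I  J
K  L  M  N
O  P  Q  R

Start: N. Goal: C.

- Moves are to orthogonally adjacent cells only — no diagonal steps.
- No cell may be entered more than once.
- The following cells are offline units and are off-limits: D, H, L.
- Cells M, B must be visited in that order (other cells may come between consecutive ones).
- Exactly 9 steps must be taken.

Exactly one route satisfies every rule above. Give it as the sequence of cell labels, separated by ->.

The waypoints must appear in the order M, B, with no cell reused.
Route from N: left to M, down to Q, 2× left (reaching O), 3× up (reaching A), 2× right (reaching C) — 9 moves in all.
Check: order respected (M at step 1, B at step 8); 9 moves as required.

N -> M -> Q -> P -> O -> K -> F -> A -> B -> C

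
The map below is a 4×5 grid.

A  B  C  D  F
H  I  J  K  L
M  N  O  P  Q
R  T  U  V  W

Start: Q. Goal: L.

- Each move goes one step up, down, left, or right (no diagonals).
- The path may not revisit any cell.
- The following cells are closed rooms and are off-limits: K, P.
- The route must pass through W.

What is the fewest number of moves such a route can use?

Any route passes through W somewhere between Q and L. Summing Manhattan distances along the two legs (Q → W → L) gives a lower bound of 1 + 2 = 3 moves.
The shortest route satisfying every rule uses 9 moves: Q → W → V → U → O → J → C → D → F → L.
The no-revisit rule (legs can't share cells) pushes the minimum above the 3-move bound; an exhaustive check rules out every length from 3 to 8 (on a 4-connected grid the length of any start-to-goal walk has the same parity as the Manhattan bound, so only lengths 3, 5, 7, … need checking), leaving 9 as the minimum.

9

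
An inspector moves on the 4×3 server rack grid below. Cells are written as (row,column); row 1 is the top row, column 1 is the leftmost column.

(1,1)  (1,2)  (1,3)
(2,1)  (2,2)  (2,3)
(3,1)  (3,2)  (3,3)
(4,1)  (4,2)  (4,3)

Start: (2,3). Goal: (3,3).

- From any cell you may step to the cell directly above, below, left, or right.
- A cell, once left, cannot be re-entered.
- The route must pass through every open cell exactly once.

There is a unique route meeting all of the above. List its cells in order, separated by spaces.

(2,3) (1,3) (1,2) (1,1) (2,1) (2,2) (3,2) (3,1) (4,1) (4,2) (4,3) (3,3)

Need to visit all 12 open cells exactly once, starting at (2,3) and ending at (3,3).
Cell (1,3) has only two open neighbours ((2,3) and (1,2)), so the path must pass straight through it: one of those is the cell it's entered from and the other is where it exits.
Route from (2,3): up 1 to (1,3), left 2 to (1,1), down 1 to (2,1), right 1 to (2,2), down 1 to (3,2), left 1 to (3,1), down 1 to (4,1), right 2 to (4,3), up 1 to (3,3) — 11 moves in all.
Check: all 12 open cells covered.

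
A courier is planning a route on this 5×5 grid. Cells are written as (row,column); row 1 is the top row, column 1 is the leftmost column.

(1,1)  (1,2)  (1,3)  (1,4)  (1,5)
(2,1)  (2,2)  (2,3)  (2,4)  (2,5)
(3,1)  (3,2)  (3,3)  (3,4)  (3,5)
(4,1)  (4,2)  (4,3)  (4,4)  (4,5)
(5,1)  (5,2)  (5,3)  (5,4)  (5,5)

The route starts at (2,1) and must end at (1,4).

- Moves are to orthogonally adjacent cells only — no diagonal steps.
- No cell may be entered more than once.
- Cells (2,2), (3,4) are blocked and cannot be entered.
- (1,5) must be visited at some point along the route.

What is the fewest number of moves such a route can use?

8

Any route passes through (1,5) somewhere between (2,1) and (1,4). Summing Manhattan distances along the two legs ((2,1) → (1,5) → (1,4)) gives a lower bound of 5 + 1 = 6 moves.
The shortest route satisfying every rule uses 8 moves: (2,1) → (1,1) → (1,2) → (1,3) → (2,3) → (2,4) → (2,5) → (1,5) → (1,4).
The bound of 6 isn't tight here; checking systematically, no route of length 6 through 7 satisfies every constraint, so 8 is the minimum.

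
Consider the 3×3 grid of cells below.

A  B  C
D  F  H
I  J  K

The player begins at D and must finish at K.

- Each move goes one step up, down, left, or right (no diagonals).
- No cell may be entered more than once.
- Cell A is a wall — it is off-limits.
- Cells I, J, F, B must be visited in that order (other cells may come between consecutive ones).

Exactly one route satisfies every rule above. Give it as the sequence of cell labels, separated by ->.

D -> I -> J -> F -> B -> C -> H -> K

The waypoints must appear in the order I, J, F, B, with no cell reused.
Route from D: down to I, right to J, 2× up (reaching B), right to C, 2× down (reaching K) — 7 moves in all.
Check: order respected (I at step 1, J at step 2, F at step 3, B at step 4).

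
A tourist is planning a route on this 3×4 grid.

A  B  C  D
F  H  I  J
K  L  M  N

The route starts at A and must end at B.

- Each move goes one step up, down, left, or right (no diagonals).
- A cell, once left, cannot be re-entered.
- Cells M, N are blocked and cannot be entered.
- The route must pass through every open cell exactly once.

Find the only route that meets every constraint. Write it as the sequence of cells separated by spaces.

A F K L H I J D C B

Need to visit all 10 open cells exactly once, starting at A and ending at B.
Cell L has only two open neighbours (H and K), so the path must pass straight through it: one of those is the cell it's entered from and the other is where it exits.
Route from A: 2× down (reaching K), right to L, up to H, 2× right (reaching J), up to D, 2× left (reaching B) — 9 moves in all.
Check: all 10 open cells covered.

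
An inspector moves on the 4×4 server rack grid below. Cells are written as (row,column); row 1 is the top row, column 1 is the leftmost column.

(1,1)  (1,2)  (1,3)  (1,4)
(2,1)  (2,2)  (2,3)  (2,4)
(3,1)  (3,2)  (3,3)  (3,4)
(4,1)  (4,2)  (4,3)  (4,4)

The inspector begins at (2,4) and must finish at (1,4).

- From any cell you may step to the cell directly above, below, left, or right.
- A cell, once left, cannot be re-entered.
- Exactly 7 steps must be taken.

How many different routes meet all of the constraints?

6

Need simple routes of exactly 7 moves from (2,4) to (1,4) (Manhattan distance 1, so 3 moves are spent on a detour and 3 undoing it).
Enumerating: (2,4) (3,4) (4,4) (4,3) (3,3) (2,3) (1,3) (1,4) | (2,4) (3,4) (3,3) (2,3) (2,2) (1,2) (1,3) (1,4) | (2,4) (3,4) (3,3) (3,2) (2,2) (1,2) (1,3) (1,4) | (2,4) (3,4) (3,3) (3,2) (2,2) (2,3) (1,3) (1,4) | (2,4) (2,3) (3,3) (3,2) (2,2) (1,2) (1,3) (1,4) | (2,4) (2,3) (2,2) (2,1) (1,1) (1,2) (1,3) (1,4).
That gives 6 routes.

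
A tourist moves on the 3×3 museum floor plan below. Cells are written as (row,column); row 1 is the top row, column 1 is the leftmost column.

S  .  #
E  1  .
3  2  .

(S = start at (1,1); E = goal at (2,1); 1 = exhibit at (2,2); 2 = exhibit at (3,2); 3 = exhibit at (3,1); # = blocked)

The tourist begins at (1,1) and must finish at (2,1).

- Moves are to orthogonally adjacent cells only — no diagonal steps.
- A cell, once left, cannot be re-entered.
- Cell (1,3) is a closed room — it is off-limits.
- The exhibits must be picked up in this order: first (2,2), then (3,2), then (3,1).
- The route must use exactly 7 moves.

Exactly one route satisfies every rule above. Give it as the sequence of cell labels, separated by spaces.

The waypoints must appear in the order (2,2), (3,2), (3,1), with no cell reused.
Route from (1,1): right 1 to (1,2), down 1 to (2,2), right 1 to (2,3), down 1 to (3,3), left 2 to (3,1), up 1 to (2,1) — 7 moves in all.
Check: order respected (1 at step 2, 2 at step 5, 3 at step 6); 7 moves as required.

(1,1) (1,2) (2,2) (2,3) (3,3) (3,2) (3,1) (2,1)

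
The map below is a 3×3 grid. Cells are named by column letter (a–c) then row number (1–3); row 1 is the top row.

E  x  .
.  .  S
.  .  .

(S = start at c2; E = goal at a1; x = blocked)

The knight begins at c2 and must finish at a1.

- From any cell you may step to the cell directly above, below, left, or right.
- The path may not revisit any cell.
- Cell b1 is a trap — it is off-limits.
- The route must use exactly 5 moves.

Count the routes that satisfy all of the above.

Need simple routes of exactly 5 moves from c2 to a1 (Manhattan distance 3, so 1 moves are spent on a detour and 1 undoing it).
Enumerating: c2 c3 b3 b2 a2 a1 | c2 c3 b3 a3 a2 a1 | c2 b2 b3 a3 a2 a1.
That gives 3 routes.

3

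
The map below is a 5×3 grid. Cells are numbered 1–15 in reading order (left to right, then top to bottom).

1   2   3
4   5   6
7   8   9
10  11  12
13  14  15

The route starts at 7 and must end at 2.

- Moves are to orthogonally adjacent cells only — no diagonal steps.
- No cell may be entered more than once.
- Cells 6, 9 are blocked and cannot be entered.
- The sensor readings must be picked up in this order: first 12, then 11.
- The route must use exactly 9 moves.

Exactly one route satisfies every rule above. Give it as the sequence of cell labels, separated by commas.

The waypoints must appear in the order 12, 11, with no cell reused.
Route from 7: down 2 to 13, right 2 to 15, up 1 to 12, left 1 to 11, up 3 to 2 — 9 moves in all.
Check: order respected (12 at step 5, 11 at step 6); 9 moves as required.

7, 10, 13, 14, 15, 12, 11, 8, 5, 2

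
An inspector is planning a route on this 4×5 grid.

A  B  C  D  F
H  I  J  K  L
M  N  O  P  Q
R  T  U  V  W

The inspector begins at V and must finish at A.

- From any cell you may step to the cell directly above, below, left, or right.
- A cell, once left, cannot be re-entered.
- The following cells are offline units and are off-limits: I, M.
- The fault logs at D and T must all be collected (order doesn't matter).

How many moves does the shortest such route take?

Any route passes through D and T in some order between V and A. Summing Manhattan distances along each leg and taking the cheapest ordering (V → T → D → A) gives a lower bound of 2 + 5 + 3 = 10 moves.
A route of 10 moves achieves this: V → U → T → N → O → J → K → D → C → B → A.
Since 10 matches the lower bound, it is optimal.

10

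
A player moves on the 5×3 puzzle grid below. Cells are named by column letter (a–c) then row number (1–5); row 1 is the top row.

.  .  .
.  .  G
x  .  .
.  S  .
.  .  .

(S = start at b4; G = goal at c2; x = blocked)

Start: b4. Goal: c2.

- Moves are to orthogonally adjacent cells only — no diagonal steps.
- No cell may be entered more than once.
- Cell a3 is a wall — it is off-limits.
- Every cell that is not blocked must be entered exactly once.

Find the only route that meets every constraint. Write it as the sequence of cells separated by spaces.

Need to visit all 14 open cells exactly once, starting at b4 and ending at c2.
Cell a4 has only two open neighbours (a5 and b4), so the path must pass straight through it: one of those is the cell it's entered from and the other is where it exits.
Route from b4: left 1 to a4, down 1 to a5, right 2 to c5, up 2 to c3, left 1 to b3, up 1 to b2, left 1 to a2, up 1 to a1, right 2 to c1, down 1 to c2 — 13 moves in all.
Check: all 14 open cells covered.

b4 a4 a5 b5 c5 c4 c3 b3 b2 a2 a1 b1 c1 c2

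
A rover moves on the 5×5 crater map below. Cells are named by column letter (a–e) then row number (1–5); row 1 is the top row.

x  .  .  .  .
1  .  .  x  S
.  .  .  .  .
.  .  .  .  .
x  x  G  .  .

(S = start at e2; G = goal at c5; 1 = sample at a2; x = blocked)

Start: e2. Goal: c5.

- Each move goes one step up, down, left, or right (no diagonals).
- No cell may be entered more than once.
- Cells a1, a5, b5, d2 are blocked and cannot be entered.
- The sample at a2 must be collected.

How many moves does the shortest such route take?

Any route passes through a2 somewhere between e2 and c5. Summing Manhattan distances along the two legs (e2 → a2 → c5) gives a lower bound of 4 + 5 = 9 moves.
That bound ignores the blocked cells. Measuring each leg by the fewest moves that actually steer around them (e2→a2: 6; a2→c5: 5) raises the lower bound to 11.
A route of 11 moves exists: e2 → e1 → d1 → c1 → c2 → b2 → a2 → a3 → a4 → b4 → c4 → c5.
Since 11 matches that lower bound, it is optimal.

11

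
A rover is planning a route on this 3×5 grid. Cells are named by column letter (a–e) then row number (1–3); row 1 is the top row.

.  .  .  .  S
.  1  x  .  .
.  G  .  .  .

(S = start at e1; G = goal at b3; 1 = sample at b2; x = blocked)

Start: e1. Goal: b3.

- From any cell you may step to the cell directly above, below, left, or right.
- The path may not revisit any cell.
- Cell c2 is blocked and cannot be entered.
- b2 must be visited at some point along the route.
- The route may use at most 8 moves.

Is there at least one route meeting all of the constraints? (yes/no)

One route that works: e1 → d1 → c1 → b1 → b2 → b3.

yes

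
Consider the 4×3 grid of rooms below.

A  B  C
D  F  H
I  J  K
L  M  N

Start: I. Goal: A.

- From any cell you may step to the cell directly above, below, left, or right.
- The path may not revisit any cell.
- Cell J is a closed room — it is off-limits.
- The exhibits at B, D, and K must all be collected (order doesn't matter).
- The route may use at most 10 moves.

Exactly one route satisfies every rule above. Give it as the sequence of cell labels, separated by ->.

I -> L -> M -> N -> K -> H -> C -> B -> F -> D -> A

Any route must reach B, D, and K and still end at A within 10 moves, so the order of the required stops is forced.
Route from I: down to L, 2× right (reaching N), 3× up (reaching C), left to B, down to F, left to D, up to A — 10 moves in all.
Check: all required cells visited; 10 ≤ 10 moves.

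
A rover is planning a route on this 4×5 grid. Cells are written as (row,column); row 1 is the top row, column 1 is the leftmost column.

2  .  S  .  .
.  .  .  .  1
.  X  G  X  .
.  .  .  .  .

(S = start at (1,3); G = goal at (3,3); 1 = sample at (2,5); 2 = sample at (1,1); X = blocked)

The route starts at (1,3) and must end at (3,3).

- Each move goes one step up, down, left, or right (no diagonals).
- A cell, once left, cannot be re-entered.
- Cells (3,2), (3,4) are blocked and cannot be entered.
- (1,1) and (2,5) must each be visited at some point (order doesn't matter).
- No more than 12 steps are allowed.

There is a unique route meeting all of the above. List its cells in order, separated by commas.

(1,3), (1,2), (1,1), (2,1), (2,2), (2,3), (2,4), (2,5), (3,5), (4,5), (4,4), (4,3), (3,3)

Any route must reach (1,1) and (2,5) and still end at (3,3) within 12 moves, so the order of the required stops is forced.
Route from (1,3): 2× left (reaching (1,1)), down to (2,1), 4× right (reaching (2,5)), 2× down (reaching (4,5)), 2× left (reaching (4,3)), up to (3,3) — 12 moves in all.
Check: all required cells visited; 12 ≤ 12 moves.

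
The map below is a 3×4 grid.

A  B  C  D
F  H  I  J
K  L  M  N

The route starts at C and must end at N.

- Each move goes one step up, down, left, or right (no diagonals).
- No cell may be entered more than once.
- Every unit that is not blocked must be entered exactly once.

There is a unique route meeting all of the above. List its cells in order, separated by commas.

Need to visit all 12 open cells exactly once, starting at C and ending at N.
Route from C: right to D, down to J, 2× left (reaching H), up to B, left to A, 2× down (reaching K), 3× right (reaching N) — 11 moves in all.
Check: all 12 open cells covered.

C, D, J, I, H, B, A, F, K, L, M, N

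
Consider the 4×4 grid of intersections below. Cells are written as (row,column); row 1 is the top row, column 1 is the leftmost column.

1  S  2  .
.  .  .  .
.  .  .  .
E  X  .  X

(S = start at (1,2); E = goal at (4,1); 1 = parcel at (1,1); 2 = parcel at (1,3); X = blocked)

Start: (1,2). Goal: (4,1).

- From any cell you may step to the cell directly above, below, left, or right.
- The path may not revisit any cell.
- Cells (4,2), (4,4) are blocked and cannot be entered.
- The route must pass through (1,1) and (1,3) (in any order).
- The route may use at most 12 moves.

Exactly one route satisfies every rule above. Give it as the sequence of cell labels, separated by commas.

(1,2), (1,1), (2,1), (2,2), (2,3), (1,3), (1,4), (2,4), (3,4), (3,3), (3,2), (3,1), (4,1)

The 12-move cap with required stops at (1,1), (1,3) leaves no slack for detours.
Route from (1,2): left 1 to (1,1), down 1 to (2,1), right 2 to (2,3), up 1 to (1,3), right 1 to (1,4), down 2 to (3,4), left 3 to (3,1), down 1 to (4,1) — 12 moves in all.
Check: all required cells visited; 12 ≤ 12 moves.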